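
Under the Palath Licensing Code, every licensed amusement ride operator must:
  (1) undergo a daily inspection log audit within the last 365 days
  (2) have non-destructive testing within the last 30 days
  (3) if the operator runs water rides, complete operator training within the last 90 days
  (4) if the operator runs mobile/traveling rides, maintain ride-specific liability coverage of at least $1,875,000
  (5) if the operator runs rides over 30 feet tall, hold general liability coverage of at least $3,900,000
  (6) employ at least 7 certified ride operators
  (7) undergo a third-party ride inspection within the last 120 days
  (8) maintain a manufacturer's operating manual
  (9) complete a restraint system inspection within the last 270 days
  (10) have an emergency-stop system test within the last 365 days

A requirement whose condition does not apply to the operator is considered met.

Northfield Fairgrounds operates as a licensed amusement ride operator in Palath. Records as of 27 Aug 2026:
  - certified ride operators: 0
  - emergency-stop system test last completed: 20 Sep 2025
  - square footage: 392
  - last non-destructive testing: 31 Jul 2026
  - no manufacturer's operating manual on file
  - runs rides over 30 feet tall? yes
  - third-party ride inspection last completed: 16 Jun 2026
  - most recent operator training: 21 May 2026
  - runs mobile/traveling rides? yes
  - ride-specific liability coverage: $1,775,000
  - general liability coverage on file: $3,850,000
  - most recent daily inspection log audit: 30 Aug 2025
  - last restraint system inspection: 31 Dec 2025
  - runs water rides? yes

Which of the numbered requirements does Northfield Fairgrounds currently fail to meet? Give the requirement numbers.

3, 4, 5, 6, 8

1. daily inspection log audit 362 days ago vs limit 365 → met
2. non-destructive testing 27 days ago vs limit 30 → met
3. condition 'runs water rides' holds; operator training 98 days ago vs limit 90 → not met
4. condition 'runs mobile/traveling rides' holds; ride-specific liability coverage $1,775,000 < $1,875,000 → not met
5. condition 'runs rides over 30 feet tall' holds; general liability coverage $3,850,000 < $3,900,000 → not met
6. certified ride operators 0 < 7 → not met
7. third-party ride inspection 72 days ago vs limit 120 → met
8. manufacturer's operating manual absent → not met
9. restraint system inspection 239 days ago vs limit 270 → met
10. emergency-stop system test 341 days ago vs limit 365 → met
Not met: 3, 4, 5, 6, 8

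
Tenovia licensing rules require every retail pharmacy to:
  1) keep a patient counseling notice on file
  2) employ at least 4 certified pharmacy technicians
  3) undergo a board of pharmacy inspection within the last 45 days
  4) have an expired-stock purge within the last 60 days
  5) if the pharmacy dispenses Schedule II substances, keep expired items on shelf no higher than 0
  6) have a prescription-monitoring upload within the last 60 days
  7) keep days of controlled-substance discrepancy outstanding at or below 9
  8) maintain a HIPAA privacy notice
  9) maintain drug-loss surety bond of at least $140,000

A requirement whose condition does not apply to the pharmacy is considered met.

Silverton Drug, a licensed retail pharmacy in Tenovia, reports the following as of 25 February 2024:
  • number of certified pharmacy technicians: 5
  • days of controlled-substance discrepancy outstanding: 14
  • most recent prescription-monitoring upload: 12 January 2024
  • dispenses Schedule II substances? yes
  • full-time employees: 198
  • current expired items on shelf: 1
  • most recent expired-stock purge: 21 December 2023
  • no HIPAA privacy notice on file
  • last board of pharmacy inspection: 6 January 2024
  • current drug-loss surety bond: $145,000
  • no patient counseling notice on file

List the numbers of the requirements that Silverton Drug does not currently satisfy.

1, 3, 4, 5, 7, 8

1. patient counseling notice absent → not met
2. certified pharmacy technicians 5 ≥ 4 → met
3. board of pharmacy inspection 50 days ago vs limit 45 → not met
4. expired-stock purge 66 days ago vs limit 60 → not met
5. condition 'dispenses Schedule II substances' holds; expired items on shelf 1 > 0 → not met
6. prescription-monitoring upload 44 days ago vs limit 60 → met
7. days of controlled-substance discrepancy outstanding 14 > 9 → not met
8. HIPAA privacy notice absent → not met
9. drug-loss surety bond $145,000 ≥ $140,000 → met
Not met: 1, 3, 4, 5, 7, 8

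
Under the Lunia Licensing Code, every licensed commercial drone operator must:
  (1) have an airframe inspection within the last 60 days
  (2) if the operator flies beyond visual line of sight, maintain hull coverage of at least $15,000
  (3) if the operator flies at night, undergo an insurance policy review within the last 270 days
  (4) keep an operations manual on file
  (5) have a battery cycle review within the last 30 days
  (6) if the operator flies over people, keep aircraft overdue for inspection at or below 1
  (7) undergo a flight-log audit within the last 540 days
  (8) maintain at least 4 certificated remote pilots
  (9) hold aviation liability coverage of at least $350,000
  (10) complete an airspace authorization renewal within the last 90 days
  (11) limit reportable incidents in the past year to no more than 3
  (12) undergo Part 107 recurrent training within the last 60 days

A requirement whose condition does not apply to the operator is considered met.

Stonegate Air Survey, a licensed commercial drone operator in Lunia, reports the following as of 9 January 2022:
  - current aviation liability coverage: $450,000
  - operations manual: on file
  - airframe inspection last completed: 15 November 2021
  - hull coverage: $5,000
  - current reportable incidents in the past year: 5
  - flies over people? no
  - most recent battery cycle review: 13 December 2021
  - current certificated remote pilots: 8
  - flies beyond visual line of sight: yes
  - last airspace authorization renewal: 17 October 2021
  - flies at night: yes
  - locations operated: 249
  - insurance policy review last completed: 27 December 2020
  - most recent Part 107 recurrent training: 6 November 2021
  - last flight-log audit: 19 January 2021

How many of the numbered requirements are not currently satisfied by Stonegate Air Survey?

1. airframe inspection 55 days ago vs limit 60 → met
2. condition 'flies beyond visual line of sight' holds; hull coverage $5,000 < $15,000 → not met
3. condition 'flies at night' holds; insurance policy review 378 days ago vs limit 270 → not met
4. operations manual present → met
5. battery cycle review 27 days ago vs limit 30 → met
6. condition 'flies over people' does not hold → requirement n/a → met
7. flight-log audit 355 days ago vs limit 540 → met
8. certificated remote pilots 8 ≥ 4 → met
9. aviation liability coverage $450,000 ≥ $350,000 → met
10. airspace authorization renewal 84 days ago vs limit 90 → met
11. reportable incidents in the past year 5 > 3 → not met
12. Part 107 recurrent training 64 days ago vs limit 60 → not met
Not met: 4 of 12

4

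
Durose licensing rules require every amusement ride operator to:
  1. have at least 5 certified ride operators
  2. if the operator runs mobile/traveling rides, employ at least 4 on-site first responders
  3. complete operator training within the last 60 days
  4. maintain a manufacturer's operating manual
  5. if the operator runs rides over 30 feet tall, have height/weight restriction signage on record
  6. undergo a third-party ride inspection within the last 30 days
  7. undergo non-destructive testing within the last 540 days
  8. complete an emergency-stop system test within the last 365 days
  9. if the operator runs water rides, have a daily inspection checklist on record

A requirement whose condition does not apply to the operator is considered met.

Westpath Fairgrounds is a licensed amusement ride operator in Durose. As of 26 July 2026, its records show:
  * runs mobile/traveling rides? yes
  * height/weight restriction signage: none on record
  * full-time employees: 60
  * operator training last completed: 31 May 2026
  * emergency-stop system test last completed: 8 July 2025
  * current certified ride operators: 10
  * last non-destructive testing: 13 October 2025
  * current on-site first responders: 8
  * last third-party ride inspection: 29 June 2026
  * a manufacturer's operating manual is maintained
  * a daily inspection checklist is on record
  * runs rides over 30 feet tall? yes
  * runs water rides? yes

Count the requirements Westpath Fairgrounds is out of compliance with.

2

1. certified ride operators 10 ≥ 5 → met
2. condition 'runs mobile/traveling rides' holds; on-site first responders 8 ≥ 4 → met
3. operator training 56 days ago vs limit 60 → met
4. manufacturer's operating manual present → met
5. condition 'runs rides over 30 feet tall' holds; height/weight restriction signage absent → not met
6. third-party ride inspection 27 days ago vs limit 30 → met
7. non-destructive testing 286 days ago vs limit 540 → met
8. emergency-stop system test 383 days ago vs limit 365 → not met
9. condition 'runs water rides' holds; daily inspection checklist present → met
Not met: 2 of 9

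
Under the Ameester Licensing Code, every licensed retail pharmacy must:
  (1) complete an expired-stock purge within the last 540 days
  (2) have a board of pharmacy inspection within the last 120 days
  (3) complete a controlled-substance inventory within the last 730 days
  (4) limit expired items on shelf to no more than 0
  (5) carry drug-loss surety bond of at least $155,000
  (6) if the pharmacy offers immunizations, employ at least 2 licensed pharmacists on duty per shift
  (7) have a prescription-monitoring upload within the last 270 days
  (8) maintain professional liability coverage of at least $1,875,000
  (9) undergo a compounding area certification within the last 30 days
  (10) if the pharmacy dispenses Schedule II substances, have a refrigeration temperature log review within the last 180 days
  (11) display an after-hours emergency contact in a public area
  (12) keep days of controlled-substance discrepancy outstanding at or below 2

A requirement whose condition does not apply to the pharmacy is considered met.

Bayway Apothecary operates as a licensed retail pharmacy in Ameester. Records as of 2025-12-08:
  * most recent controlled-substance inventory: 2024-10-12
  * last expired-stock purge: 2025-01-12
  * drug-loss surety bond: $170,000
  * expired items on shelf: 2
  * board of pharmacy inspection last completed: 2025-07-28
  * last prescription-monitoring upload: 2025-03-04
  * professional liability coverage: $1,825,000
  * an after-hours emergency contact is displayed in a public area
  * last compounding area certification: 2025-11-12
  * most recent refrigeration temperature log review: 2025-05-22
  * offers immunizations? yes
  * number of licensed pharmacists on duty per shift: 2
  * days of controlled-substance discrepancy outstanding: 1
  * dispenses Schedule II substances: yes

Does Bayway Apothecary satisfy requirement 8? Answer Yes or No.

8. professional liability coverage $1,825,000 < $1,875,000 → not met

No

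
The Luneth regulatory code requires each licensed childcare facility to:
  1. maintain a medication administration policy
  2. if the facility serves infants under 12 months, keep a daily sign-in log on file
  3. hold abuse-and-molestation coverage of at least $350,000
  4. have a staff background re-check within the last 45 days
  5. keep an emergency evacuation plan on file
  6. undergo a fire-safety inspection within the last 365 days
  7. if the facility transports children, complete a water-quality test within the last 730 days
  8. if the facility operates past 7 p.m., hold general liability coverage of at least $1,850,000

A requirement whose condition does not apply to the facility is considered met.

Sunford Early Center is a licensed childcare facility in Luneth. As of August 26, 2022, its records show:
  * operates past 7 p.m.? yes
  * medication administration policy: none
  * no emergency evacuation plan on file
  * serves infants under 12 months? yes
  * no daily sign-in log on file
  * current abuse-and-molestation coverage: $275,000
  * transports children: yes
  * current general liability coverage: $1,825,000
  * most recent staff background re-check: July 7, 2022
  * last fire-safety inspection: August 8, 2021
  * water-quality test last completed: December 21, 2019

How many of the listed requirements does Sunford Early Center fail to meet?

1. medication administration policy absent → not met
2. condition 'serves infants under 12 months' holds; daily sign-in log absent → not met
3. abuse-and-molestation coverage $275,000 < $350,000 → not met
4. staff background re-check 50 days ago vs limit 45 → not met
5. emergency evacuation plan absent → not met
6. fire-safety inspection 383 days ago vs limit 365 → not met
7. condition 'transports children' holds; water-quality test 979 days ago vs limit 730 → not met
8. condition 'operates past 7 p.m.' holds; general liability coverage $1,825,000 < $1,850,000 → not met
Not met: 8 of 8

8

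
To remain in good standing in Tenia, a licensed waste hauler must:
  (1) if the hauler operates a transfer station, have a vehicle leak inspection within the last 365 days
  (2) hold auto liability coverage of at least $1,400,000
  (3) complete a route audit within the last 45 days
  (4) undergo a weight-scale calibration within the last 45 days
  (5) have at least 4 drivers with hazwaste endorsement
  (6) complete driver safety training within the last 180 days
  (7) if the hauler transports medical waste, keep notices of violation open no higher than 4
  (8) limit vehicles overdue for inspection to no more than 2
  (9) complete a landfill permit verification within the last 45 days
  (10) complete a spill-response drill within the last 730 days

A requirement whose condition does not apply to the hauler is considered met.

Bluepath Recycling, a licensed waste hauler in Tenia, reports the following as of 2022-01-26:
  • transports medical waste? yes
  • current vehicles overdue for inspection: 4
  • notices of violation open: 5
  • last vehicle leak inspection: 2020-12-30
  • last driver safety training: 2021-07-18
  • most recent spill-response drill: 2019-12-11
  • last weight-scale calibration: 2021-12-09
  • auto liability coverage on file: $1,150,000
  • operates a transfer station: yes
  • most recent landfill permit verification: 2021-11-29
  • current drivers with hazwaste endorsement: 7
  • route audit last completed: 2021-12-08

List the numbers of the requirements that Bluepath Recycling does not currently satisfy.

1. condition 'operates a transfer station' holds; vehicle leak inspection 392 days ago vs limit 365 → not met
2. auto liability coverage $1,150,000 < $1,400,000 → not met
3. route audit 49 days ago vs limit 45 → not met
4. weight-scale calibration 48 days ago vs limit 45 → not met
5. drivers with hazwaste endorsement 7 ≥ 4 → met
6. driver safety training 192 days ago vs limit 180 → not met
7. condition 'transports medical waste' holds; notices of violation open 5 > 4 → not met
8. vehicles overdue for inspection 4 > 2 → not met
9. landfill permit verification 58 days ago vs limit 45 → not met
10. spill-response drill 777 days ago vs limit 730 → not met
Not met: 1, 2, 3, 4, 6, 7, 8, 9, 10

1, 2, 3, 4, 6, 7, 8, 9, 10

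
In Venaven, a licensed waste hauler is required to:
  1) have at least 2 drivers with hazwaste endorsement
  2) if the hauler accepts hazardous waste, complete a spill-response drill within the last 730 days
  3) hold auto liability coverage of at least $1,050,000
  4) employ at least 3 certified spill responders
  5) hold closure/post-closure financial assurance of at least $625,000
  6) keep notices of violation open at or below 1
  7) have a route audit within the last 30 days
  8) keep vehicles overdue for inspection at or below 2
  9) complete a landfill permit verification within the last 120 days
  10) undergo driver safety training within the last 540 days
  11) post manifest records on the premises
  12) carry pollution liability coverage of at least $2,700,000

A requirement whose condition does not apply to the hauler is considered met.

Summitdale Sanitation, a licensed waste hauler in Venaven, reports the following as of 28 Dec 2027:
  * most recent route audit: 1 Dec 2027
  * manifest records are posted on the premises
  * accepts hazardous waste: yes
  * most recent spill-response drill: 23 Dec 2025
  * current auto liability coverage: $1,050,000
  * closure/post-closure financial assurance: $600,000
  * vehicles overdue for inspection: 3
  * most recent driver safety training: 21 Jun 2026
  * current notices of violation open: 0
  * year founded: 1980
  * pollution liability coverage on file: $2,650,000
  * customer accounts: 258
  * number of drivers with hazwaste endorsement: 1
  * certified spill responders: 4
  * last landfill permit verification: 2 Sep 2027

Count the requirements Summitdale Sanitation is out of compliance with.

1. drivers with hazwaste endorsement 1 < 2 → not met
2. condition 'accepts hazardous waste' holds; spill-response drill 735 days ago vs limit 730 → not met
3. auto liability coverage $1,050,000 ≥ $1,050,000 → met
4. certified spill responders 4 ≥ 3 → met
5. closure/post-closure financial assurance $600,000 < $625,000 → not met
6. notices of violation open 0 ≤ 1 → met
7. route audit 27 days ago vs limit 30 → met
8. vehicles overdue for inspection 3 > 2 → not met
9. landfill permit verification 117 days ago vs limit 120 → met
10. driver safety training 555 days ago vs limit 540 → not met
11. manifest records present → met
12. pollution liability coverage $2,650,000 < $2,700,000 → not met
Not met: 6 of 12

6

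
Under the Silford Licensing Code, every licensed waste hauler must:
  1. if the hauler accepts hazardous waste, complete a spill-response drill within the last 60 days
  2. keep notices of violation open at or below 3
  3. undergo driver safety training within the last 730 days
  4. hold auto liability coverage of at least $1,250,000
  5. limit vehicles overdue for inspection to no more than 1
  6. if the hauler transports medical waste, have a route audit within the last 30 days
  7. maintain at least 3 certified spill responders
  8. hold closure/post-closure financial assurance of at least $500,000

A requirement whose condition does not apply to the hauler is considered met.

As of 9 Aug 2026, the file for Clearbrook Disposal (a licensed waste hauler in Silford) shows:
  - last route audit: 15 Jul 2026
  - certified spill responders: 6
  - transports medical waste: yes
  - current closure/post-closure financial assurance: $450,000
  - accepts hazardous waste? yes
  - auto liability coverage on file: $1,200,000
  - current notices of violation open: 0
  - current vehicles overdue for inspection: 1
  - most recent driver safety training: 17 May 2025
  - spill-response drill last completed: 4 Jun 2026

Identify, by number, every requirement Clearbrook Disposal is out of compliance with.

1, 4, 8

1. condition 'accepts hazardous waste' holds; spill-response drill 66 days ago vs limit 60 → not met
2. notices of violation open 0 ≤ 3 → met
3. driver safety training 449 days ago vs limit 730 → met
4. auto liability coverage $1,200,000 < $1,250,000 → not met
5. vehicles overdue for inspection 1 ≤ 1 → met
6. condition 'transports medical waste' holds; route audit 25 days ago vs limit 30 → met
7. certified spill responders 6 ≥ 3 → met
8. closure/post-closure financial assurance $450,000 < $500,000 → not met
Not met: 1, 4, 8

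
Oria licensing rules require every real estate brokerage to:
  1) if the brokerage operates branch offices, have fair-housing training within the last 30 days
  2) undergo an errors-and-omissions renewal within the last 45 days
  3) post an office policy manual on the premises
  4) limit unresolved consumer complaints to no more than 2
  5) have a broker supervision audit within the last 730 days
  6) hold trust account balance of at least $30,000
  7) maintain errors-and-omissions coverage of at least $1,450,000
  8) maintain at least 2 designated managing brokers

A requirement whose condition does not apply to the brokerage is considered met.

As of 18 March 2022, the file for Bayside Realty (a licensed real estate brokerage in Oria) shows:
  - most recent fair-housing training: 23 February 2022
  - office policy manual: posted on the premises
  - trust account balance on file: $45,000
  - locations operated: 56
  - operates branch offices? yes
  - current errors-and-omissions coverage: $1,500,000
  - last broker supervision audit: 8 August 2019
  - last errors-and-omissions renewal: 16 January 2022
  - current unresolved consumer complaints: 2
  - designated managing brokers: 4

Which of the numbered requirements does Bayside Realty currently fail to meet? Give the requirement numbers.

1. condition 'operates branch offices' holds; fair-housing training 23 days ago vs limit 30 → met
2. errors-and-omissions renewal 61 days ago vs limit 45 → not met
3. office policy manual present → met
4. unresolved consumer complaints 2 ≤ 2 → met
5. broker supervision audit 953 days ago vs limit 730 → not met
6. trust account balance $45,000 ≥ $30,000 → met
7. errors-and-omissions coverage $1,500,000 ≥ $1,450,000 → met
8. designated managing brokers 4 ≥ 2 → met
Not met: 2, 5

2, 5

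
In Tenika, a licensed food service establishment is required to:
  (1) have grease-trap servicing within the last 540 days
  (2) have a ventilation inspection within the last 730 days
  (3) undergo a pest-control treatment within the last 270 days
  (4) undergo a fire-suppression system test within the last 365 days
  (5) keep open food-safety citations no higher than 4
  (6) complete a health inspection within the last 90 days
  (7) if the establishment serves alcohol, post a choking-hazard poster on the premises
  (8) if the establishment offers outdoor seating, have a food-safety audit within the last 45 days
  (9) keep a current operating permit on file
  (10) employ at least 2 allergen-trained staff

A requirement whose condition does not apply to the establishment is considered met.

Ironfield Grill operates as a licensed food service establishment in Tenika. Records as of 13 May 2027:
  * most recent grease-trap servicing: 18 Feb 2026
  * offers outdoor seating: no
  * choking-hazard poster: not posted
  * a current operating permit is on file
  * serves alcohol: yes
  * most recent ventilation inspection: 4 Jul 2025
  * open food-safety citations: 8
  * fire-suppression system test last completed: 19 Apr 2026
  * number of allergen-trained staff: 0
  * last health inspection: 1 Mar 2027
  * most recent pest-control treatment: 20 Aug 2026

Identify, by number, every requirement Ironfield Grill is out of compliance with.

4, 5, 7, 10

1. grease-trap servicing 449 days ago vs limit 540 → met
2. ventilation inspection 678 days ago vs limit 730 → met
3. pest-control treatment 266 days ago vs limit 270 → met
4. fire-suppression system test 389 days ago vs limit 365 → not met
5. open food-safety citations 8 > 4 → not met
6. health inspection 73 days ago vs limit 90 → met
7. condition 'serves alcohol' holds; choking-hazard poster absent → not met
8. condition 'offers outdoor seating' does not hold → requirement n/a → met
9. current operating permit present → met
10. allergen-trained staff 0 < 2 → not met
Not met: 4, 5, 7, 10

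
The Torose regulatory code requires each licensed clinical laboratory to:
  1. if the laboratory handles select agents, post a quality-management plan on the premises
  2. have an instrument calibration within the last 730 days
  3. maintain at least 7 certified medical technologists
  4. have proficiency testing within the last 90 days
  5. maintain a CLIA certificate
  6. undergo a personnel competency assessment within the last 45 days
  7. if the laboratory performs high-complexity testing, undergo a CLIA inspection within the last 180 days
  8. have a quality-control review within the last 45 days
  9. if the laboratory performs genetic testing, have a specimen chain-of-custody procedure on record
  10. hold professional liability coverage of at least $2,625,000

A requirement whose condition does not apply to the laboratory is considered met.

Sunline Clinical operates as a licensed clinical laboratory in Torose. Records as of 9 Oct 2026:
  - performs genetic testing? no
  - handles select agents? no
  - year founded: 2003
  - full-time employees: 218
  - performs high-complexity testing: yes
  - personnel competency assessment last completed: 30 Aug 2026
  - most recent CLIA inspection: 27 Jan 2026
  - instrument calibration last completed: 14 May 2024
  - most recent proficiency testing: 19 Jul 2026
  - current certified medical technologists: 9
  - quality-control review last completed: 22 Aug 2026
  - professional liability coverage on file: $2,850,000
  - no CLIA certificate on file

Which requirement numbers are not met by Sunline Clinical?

2, 5, 7, 8

1. condition 'handles select agents' does not hold → requirement n/a → met
2. instrument calibration 878 days ago vs limit 730 → not met
3. certified medical technologists 9 ≥ 7 → met
4. proficiency testing 82 days ago vs limit 90 → met
5. CLIA certificate absent → not met
6. personnel competency assessment 40 days ago vs limit 45 → met
7. condition 'performs high-complexity testing' holds; CLIA inspection 255 days ago vs limit 180 → not met
8. quality-control review 48 days ago vs limit 45 → not met
9. condition 'performs genetic testing' does not hold → requirement n/a → met
10. professional liability coverage $2,850,000 ≥ $2,625,000 → met
Not met: 2, 5, 7, 8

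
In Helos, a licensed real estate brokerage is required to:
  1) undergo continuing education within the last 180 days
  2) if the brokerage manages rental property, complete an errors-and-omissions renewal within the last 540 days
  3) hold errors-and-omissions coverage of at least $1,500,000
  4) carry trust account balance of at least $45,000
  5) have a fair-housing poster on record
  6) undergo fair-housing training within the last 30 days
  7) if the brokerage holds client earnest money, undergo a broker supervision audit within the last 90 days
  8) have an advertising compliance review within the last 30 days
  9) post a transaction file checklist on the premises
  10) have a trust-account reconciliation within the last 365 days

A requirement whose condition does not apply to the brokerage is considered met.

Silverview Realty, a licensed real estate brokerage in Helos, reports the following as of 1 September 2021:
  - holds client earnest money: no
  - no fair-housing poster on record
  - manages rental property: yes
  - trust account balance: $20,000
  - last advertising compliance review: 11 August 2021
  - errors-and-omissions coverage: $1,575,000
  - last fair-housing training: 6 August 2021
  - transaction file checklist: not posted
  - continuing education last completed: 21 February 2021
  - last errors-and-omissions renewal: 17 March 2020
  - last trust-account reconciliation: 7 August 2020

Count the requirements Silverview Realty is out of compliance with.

5

1. continuing education 192 days ago vs limit 180 → not met
2. condition 'manages rental property' holds; errors-and-omissions renewal 533 days ago vs limit 540 → met
3. errors-and-omissions coverage $1,575,000 ≥ $1,500,000 → met
4. trust account balance $20,000 < $45,000 → not met
5. fair-housing poster absent → not met
6. fair-housing training 26 days ago vs limit 30 → met
7. condition 'holds client earnest money' does not hold → requirement n/a → met
8. advertising compliance review 21 days ago vs limit 30 → met
9. transaction file checklist absent → not met
10. trust-account reconciliation 390 days ago vs limit 365 → not met
Not met: 5 of 10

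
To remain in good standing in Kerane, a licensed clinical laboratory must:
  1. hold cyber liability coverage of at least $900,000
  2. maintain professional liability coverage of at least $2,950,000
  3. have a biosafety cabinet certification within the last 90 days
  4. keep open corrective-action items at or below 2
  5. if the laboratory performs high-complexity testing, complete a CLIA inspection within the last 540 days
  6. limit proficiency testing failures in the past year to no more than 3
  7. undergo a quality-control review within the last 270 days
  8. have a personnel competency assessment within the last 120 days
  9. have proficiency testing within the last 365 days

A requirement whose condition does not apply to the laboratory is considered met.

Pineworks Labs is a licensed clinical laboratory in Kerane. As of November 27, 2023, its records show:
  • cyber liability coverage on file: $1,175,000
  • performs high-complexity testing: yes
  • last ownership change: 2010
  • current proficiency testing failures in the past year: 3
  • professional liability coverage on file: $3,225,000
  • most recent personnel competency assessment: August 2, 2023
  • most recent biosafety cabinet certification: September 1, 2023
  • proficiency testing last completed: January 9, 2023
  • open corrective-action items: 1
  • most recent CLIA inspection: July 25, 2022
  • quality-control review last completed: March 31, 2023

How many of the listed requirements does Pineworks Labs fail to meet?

1. cyber liability coverage $1,175,000 ≥ $900,000 → met
2. professional liability coverage $3,225,000 ≥ $2,950,000 → met
3. biosafety cabinet certification 87 days ago vs limit 90 → met
4. open corrective-action items 1 ≤ 2 → met
5. condition 'performs high-complexity testing' holds; CLIA inspection 490 days ago vs limit 540 → met
6. proficiency testing failures in the past year 3 ≤ 3 → met
7. quality-control review 241 days ago vs limit 270 → met
8. personnel competency assessment 117 days ago vs limit 120 → met
9. proficiency testing 322 days ago vs limit 365 → met
Not met: 0 of 9

0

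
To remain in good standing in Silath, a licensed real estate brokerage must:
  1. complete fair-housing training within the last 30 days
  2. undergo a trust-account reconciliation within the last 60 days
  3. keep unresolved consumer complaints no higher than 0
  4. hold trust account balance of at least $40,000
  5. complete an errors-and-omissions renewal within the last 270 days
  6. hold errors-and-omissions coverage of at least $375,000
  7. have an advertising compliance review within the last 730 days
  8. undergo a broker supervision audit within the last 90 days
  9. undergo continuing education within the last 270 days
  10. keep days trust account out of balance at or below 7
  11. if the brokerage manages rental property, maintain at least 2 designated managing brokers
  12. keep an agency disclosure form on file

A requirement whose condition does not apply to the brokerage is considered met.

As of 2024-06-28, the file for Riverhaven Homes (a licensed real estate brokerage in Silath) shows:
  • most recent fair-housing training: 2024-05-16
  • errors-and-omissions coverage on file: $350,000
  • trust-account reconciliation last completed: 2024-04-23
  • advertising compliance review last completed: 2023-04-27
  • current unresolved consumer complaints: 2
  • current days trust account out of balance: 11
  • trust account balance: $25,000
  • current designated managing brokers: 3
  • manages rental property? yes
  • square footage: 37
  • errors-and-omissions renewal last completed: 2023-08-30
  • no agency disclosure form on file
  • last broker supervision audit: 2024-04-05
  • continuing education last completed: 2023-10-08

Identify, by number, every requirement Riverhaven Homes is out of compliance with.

1. fair-housing training 43 days ago vs limit 30 → not met
2. trust-account reconciliation 66 days ago vs limit 60 → not met
3. unresolved consumer complaints 2 > 0 → not met
4. trust account balance $25,000 < $40,000 → not met
5. errors-and-omissions renewal 303 days ago vs limit 270 → not met
6. errors-and-omissions coverage $350,000 < $375,000 → not met
7. advertising compliance review 428 days ago vs limit 730 → met
8. broker supervision audit 84 days ago vs limit 90 → met
9. continuing education 264 days ago vs limit 270 → met
10. days trust account out of balance 11 > 7 → not met
11. condition 'manages rental property' holds; designated managing brokers 3 ≥ 2 → met
12. agency disclosure form absent → not met
Not met: 1, 2, 3, 4, 5, 6, 10, 12

1, 2, 3, 4, 5, 6, 10, 12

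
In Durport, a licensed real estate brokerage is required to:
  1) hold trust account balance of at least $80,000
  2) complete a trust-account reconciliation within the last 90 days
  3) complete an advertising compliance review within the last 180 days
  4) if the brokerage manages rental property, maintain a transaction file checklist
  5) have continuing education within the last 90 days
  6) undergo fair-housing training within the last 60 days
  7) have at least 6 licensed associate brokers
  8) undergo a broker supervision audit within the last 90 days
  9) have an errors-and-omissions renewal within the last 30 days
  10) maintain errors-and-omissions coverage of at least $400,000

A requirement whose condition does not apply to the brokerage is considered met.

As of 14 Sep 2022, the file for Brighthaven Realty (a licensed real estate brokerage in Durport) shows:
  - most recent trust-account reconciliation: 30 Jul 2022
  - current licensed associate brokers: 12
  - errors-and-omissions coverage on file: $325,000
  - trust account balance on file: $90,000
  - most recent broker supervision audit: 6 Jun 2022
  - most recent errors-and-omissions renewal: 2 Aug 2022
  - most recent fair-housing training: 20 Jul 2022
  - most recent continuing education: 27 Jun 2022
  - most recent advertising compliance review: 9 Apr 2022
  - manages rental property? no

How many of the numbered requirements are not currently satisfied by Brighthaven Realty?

3

1. trust account balance $90,000 ≥ $80,000 → met
2. trust-account reconciliation 46 days ago vs limit 90 → met
3. advertising compliance review 158 days ago vs limit 180 → met
4. condition 'manages rental property' does not hold → requirement n/a → met
5. continuing education 79 days ago vs limit 90 → met
6. fair-housing training 56 days ago vs limit 60 → met
7. licensed associate brokers 12 ≥ 6 → met
8. broker supervision audit 100 days ago vs limit 90 → not met
9. errors-and-omissions renewal 43 days ago vs limit 30 → not met
10. errors-and-omissions coverage $325,000 < $400,000 → not met
Not met: 3 of 10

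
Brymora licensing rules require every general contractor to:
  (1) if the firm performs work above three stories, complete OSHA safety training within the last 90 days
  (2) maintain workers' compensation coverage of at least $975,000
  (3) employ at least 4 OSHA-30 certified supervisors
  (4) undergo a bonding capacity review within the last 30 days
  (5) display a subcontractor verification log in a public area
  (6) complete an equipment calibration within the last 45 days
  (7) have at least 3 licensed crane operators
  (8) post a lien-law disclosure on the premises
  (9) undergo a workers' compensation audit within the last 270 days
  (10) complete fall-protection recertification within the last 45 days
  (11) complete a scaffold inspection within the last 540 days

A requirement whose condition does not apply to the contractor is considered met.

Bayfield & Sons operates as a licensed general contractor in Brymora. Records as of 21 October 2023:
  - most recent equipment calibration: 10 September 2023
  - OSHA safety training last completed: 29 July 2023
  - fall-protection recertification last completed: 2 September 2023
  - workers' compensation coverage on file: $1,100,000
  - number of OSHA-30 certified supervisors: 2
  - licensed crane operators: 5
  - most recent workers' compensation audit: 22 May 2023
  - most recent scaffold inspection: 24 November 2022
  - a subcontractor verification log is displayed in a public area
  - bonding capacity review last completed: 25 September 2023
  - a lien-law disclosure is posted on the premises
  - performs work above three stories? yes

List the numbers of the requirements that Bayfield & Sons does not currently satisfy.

3, 10

1. condition 'performs work above three stories' holds; OSHA safety training 84 days ago vs limit 90 → met
2. workers' compensation coverage $1,100,000 ≥ $975,000 → met
3. OSHA-30 certified supervisors 2 < 4 → not met
4. bonding capacity review 26 days ago vs limit 30 → met
5. subcontractor verification log present → met
6. equipment calibration 41 days ago vs limit 45 → met
7. licensed crane operators 5 ≥ 3 → met
8. lien-law disclosure present → met
9. workers' compensation audit 152 days ago vs limit 270 → met
10. fall-protection recertification 49 days ago vs limit 45 → not met
11. scaffold inspection 331 days ago vs limit 540 → met
Not met: 3, 10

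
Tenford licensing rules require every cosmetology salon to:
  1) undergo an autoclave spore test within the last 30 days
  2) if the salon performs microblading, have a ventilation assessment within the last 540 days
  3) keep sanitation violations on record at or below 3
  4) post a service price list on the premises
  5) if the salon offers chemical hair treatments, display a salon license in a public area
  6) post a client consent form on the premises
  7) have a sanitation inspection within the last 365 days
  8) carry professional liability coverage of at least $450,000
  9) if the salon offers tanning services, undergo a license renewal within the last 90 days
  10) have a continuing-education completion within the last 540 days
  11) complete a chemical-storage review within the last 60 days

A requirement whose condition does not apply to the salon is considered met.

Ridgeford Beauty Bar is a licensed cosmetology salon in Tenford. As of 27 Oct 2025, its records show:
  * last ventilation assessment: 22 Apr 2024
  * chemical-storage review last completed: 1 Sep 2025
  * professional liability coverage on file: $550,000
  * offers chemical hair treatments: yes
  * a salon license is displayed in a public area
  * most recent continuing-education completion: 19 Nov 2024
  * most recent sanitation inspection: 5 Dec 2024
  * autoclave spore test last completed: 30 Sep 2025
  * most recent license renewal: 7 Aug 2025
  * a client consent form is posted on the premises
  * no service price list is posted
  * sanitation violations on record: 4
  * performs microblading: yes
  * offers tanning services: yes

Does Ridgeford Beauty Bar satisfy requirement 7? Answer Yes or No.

Yes

7. sanitation inspection 326 days ago vs limit 365 → met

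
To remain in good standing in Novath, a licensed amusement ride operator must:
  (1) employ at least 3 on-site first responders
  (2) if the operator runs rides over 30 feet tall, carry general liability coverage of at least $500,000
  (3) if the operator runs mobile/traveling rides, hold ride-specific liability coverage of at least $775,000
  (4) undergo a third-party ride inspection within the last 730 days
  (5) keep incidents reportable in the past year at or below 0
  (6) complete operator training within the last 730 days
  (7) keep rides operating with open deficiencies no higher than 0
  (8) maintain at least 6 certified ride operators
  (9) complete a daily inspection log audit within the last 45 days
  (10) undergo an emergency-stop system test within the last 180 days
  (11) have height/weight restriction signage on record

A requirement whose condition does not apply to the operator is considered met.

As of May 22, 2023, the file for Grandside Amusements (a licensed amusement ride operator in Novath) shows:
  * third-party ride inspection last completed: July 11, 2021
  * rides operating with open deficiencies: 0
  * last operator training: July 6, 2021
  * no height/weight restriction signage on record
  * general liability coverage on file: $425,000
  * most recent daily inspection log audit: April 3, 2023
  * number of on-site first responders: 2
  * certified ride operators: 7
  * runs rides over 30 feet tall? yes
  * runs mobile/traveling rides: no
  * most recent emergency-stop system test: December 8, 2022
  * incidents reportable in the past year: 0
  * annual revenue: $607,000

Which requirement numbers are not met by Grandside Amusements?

1. on-site first responders 2 < 3 → not met
2. condition 'runs rides over 30 feet tall' holds; general liability coverage $425,000 < $500,000 → not met
3. condition 'runs mobile/traveling rides' does not hold → requirement n/a → met
4. third-party ride inspection 680 days ago vs limit 730 → met
5. incidents reportable in the past year 0 ≤ 0 → met
6. operator training 685 days ago vs limit 730 → met
7. rides operating with open deficiencies 0 ≤ 0 → met
8. certified ride operators 7 ≥ 6 → met
9. daily inspection log audit 49 days ago vs limit 45 → not met
10. emergency-stop system test 165 days ago vs limit 180 → met
11. height/weight restriction signage absent → not met
Not met: 1, 2, 9, 11

1, 2, 9, 11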